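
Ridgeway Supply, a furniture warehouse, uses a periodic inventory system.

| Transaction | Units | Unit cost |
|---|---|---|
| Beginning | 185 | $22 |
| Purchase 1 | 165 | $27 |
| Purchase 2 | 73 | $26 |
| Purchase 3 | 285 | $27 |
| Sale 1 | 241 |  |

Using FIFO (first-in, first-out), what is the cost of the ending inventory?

Ending inventory = $12,536

Sale 1 (241) [FIFO — oldest first]: 185 @ $22 + 56 @ $27 = $5,582
Ending inventory: 109 @ $27 + 73 @ $26 + 285 @ $27 = $12,536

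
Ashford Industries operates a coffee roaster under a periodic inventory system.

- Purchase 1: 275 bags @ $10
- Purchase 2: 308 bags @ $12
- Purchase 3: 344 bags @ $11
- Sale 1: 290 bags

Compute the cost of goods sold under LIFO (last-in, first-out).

COGS = $3,190

Sale 1 (290) [LIFO — newest first]: 290 @ $11 = $3,190
Ending inventory: 275 @ $10 + 308 @ $12 + 54 @ $11 = $7,040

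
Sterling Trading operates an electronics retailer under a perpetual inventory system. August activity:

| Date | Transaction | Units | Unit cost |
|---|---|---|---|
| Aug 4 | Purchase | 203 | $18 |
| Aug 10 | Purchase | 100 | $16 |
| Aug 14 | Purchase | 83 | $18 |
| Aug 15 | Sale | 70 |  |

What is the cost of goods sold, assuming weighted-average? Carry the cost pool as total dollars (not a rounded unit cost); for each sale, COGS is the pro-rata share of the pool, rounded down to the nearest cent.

COGS = $1,223.73

After Aug 4: 203 on hand, pool $3,654.00 (≈ $18.0000 each)
After Aug 10: 303 on hand, pool $5,254.00 (≈ $17.3399 each)
After Aug 14: 386 on hand, pool $6,748.00 (≈ $17.4819 each)
Aug 15, sell 70: 70/386 × $6,748.00 → $1,223.73
Ending inventory (cost pool remaining) = $5,524.27
Check: goods available $6,748.00 = COGS $1,223.73 + ending $5,524.27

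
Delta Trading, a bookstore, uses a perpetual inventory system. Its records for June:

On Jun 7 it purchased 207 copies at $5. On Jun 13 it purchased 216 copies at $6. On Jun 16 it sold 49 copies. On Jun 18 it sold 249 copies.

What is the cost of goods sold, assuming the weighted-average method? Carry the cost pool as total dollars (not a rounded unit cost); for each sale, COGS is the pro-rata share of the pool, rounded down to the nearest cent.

After Jun 7: 207 on hand, pool $1,035.00 (≈ $5.0000 each)
After Jun 13: 423 on hand, pool $2,331.00 (≈ $5.5106 each)
Jun 16, sell 49: 49/423 × $2,331.00 → $270.02
Jun 18, sell 249: 249/374 × $2,060.98 → $1,372.14
Total COGS = $270.02 + $1,372.14 = $1,642.16
Ending inventory (cost pool remaining) = $688.84
Check: goods available $2,331.00 = COGS $1,642.16 + ending $688.84

COGS = $1,642.16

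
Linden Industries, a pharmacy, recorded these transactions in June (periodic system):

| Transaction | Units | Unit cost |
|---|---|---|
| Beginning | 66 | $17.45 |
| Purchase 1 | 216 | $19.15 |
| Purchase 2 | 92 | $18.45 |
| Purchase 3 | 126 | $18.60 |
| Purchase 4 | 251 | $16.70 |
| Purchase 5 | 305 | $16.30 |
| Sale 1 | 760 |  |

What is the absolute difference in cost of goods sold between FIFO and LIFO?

FIFO COGS: 66 @ $17.45 + 216 @ $19.15 + 92 @ $18.45 + 126 @ $18.60 + 251 @ $16.70 + 9 @ $16.30 = $13,667.50
LIFO COGS: 305 @ $16.30 + 251 @ $16.70 + 126 @ $18.60 + 78 @ $18.45 = $12,945.90
Difference = |$13,667.50 − $12,945.90| = $721.60

$721.60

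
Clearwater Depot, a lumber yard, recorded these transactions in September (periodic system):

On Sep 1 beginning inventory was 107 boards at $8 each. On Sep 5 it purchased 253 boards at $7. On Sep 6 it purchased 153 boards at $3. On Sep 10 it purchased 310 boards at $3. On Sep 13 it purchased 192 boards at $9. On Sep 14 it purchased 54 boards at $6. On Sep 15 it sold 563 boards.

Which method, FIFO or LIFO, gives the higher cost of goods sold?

FIFO

FIFO COGS: 107 @ $8 + 253 @ $7 + 153 @ $3 + 50 @ $3 = $3,236
LIFO COGS: 54 @ $6 + 192 @ $9 + 310 @ $3 + 7 @ $3 = $3,003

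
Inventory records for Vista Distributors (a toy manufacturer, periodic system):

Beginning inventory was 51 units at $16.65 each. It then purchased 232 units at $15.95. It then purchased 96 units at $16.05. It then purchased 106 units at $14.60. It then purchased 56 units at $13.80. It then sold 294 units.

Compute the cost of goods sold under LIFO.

COGS = $4,435.40

Sale 1 (294) [LIFO — newest first]: 56 @ $13.80 + 106 @ $14.60 + 96 @ $16.05 + 36 @ $15.95 = $4,435.40
Ending inventory: 51 @ $16.65 + 196 @ $15.95 = $3,975.35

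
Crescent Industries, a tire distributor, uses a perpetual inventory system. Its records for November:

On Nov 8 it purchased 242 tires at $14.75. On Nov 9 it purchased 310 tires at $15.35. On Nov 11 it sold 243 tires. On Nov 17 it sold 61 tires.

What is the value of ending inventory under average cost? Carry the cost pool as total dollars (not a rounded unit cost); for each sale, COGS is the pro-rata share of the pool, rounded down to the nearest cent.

Ending inventory = $3,741.57

After Nov 8: 242 on hand, pool $3,569.50 (≈ $14.7500 each)
After Nov 9: 552 on hand, pool $8,328.00 (≈ $15.0870 each)
Nov 11, sell 243: 243/552 × $8,328.00 → $3,666.13
Nov 17, sell 61: 61/309 × $4,661.87 → $920.30
Total COGS = $3,666.13 + $920.30 = $4,586.43
Ending inventory (cost pool remaining) = $3,741.57
Check: goods available $8,328.00 = COGS $4,586.43 + ending $3,741.57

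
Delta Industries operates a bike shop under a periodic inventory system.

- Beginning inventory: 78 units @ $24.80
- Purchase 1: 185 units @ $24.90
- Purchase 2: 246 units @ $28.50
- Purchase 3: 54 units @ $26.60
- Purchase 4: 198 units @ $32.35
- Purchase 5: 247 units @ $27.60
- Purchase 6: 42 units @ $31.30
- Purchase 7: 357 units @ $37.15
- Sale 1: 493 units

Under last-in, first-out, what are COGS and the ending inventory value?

Sale 1 (493) [LIFO — newest first]: 357 @ $37.15 + 42 @ $31.30 + 94 @ $27.60 = $17,171.55
Ending inventory: 78 @ $24.80 + 185 @ $24.90 + 246 @ $28.50 + 54 @ $26.60 + 198 @ $32.35 + 153 @ $27.60 = $25,616.40
Check: goods available $42,787.95 = COGS $17,171.55 + ending $25,616.40

COGS = $17,171.55; ending inventory = $25,616.40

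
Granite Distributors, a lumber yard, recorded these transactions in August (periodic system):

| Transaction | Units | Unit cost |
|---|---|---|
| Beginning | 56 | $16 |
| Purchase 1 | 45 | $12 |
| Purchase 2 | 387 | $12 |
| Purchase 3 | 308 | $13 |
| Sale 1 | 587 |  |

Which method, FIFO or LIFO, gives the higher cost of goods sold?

FIFO COGS: 56 @ $16 + 45 @ $12 + 387 @ $12 + 99 @ $13 = $7,367
LIFO COGS: 308 @ $13 + 279 @ $12 = $7,352

FIFO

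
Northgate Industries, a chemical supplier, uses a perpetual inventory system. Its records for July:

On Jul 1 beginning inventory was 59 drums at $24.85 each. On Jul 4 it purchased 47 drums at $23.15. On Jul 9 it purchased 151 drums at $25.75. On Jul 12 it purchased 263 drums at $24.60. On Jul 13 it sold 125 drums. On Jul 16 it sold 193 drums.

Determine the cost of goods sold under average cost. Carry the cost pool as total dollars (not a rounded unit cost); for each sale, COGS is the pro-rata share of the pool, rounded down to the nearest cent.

After Jul 1: 59 on hand, pool $1,466.15 (≈ $24.8500 each)
After Jul 4: 106 on hand, pool $2,554.20 (≈ $24.0962 each)
After Jul 9: 257 on hand, pool $6,442.45 (≈ $25.0679 each)
After Jul 12: 520 on hand, pool $12,912.25 (≈ $24.8313 each)
Jul 13, sell 125: 125/520 × $12,912.25 → $3,103.90
Jul 16, sell 193: 193/395 × $9,808.35 → $4,792.43
Total COGS = $3,103.90 + $4,792.43 = $7,896.33
Ending inventory (cost pool remaining) = $5,015.92
Check: goods available $12,912.25 = COGS $7,896.33 + ending $5,015.92

COGS = $7,896.33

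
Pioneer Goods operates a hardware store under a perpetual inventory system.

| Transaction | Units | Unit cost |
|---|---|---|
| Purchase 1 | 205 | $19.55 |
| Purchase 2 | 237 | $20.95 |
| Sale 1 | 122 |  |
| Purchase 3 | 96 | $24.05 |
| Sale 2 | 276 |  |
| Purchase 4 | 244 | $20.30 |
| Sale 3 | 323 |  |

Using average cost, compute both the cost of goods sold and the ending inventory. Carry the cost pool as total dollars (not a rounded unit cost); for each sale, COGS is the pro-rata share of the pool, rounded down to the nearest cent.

COGS = $14,977.34; ending inventory = $1,257.56

After Purchase 1: 205 on hand, pool $4,007.75 (≈ $19.5500 each)
After Purchase 2: 442 on hand, pool $8,972.90 (≈ $20.3007 each)
Sale 1, sell 122: 122/442 × $8,972.90 → $2,476.68
After Purchase 3: 416 on hand, pool $8,805.02 (≈ $21.1659 each)
Sale 2, sell 276: 276/416 × $8,805.02 → $5,841.79
After Purchase 4: 384 on hand, pool $7,916.43 (≈ $20.6157 each)
Sale 3, sell 323: 323/384 × $7,916.43 → $6,658.87
Total COGS = $2,476.68 + $5,841.79 + $6,658.87 = $14,977.34
Ending inventory (cost pool remaining) = $1,257.56
Check: goods available $16,234.90 = COGS $14,977.34 + ending $1,257.56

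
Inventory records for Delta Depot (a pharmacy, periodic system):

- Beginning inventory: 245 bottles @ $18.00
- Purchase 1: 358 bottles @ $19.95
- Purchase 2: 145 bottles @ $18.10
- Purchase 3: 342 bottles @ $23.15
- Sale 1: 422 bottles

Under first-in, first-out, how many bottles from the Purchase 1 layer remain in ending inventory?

Sale 1 (422) [FIFO — oldest first]: 245 @ $18.00 + 177 @ $19.95 = $7,941.15
Ending inventory: 181 @ $19.95 + 145 @ $18.10 + 342 @ $23.15 = $14,152.75

181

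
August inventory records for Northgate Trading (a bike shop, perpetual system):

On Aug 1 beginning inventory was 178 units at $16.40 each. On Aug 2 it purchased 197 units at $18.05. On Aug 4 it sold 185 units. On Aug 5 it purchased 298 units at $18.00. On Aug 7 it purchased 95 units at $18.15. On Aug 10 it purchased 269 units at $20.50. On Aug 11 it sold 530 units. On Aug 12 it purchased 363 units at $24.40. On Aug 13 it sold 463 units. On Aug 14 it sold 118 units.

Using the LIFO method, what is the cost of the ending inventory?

Aug 4, 185 sold [LIFO — newest first]: 185 @ $18.05 = $3,339.25
Aug 11, 530 sold [LIFO — newest first]: 269 @ $20.50 + 95 @ $18.15 + 166 @ $18.00 = $10,226.75
Aug 13, 463 sold [LIFO — newest first]: 363 @ $24.40 + 100 @ $18.00 = $10,657.20
Aug 14, 118 sold [LIFO — newest first]: 32 @ $18.00 + 12 @ $18.05 + 74 @ $16.40 = $2,006.20
Total COGS = $3,339.25 + $10,226.75 + $10,657.20 + $2,006.20 = $26,229.40
Ending inventory: 104 @ $16.40 = $1,705.60

Ending inventory = $1,705.60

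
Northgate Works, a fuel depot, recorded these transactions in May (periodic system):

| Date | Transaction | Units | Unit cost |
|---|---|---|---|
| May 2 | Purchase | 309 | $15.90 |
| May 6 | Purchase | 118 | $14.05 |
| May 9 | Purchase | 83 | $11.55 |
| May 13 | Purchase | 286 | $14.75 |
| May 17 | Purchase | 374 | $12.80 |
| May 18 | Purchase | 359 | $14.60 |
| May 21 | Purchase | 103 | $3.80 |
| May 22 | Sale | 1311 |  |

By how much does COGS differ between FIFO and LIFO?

$1,507.50

FIFO COGS: 309 @ $15.90 + 118 @ $14.05 + 83 @ $11.55 + 286 @ $14.75 + 374 @ $12.80 + 141 @ $14.60 = $18,593.95
LIFO COGS: 103 @ $3.80 + 359 @ $14.60 + 374 @ $12.80 + 286 @ $14.75 + 83 @ $11.55 + 106 @ $14.05 = $17,086.45
Difference = |$18,593.95 − $17,086.45| = $1,507.50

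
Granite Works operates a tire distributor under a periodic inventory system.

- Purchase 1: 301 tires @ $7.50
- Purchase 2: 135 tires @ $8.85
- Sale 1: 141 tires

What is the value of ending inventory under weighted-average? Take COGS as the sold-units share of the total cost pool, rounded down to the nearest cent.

Ending inventory = $2,335.82

Sale 1, sell 141: 141/436 × $3,452.25 → $1,116.43
Ending inventory (cost pool remaining) = $2,335.82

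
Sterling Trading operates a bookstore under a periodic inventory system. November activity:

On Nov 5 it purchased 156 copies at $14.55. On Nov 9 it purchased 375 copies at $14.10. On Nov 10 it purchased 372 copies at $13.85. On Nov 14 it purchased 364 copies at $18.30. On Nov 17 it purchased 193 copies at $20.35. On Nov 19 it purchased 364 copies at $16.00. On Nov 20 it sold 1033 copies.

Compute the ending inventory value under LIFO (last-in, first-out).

Ending inventory = $11,158.30

Nov 20, 1033 sold [LIFO — newest first]: 364 @ $16.00 + 193 @ $20.35 + 364 @ $18.30 + 112 @ $13.85 = $17,963.95
Ending inventory: 156 @ $14.55 + 375 @ $14.10 + 260 @ $13.85 = $11,158.30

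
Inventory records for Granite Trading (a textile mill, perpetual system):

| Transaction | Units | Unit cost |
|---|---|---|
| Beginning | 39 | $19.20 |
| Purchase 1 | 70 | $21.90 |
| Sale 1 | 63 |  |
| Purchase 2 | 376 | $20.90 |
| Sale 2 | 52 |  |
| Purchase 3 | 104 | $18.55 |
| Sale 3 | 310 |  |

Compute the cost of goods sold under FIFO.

Sale 1 (63) [FIFO — oldest first]: 39 @ $19.20 + 24 @ $21.90 = $1,274.40
Sale 2 (52) [FIFO — oldest first]: 46 @ $21.90 + 6 @ $20.90 = $1,132.80
Sale 3 (310) [FIFO — oldest first]: 310 @ $20.90 = $6,479.00
Total COGS = $1,274.40 + $1,132.80 + $6,479.00 = $8,886.20
Ending inventory: 60 @ $20.90 + 104 @ $18.55 = $3,183.20

COGS = $8,886.20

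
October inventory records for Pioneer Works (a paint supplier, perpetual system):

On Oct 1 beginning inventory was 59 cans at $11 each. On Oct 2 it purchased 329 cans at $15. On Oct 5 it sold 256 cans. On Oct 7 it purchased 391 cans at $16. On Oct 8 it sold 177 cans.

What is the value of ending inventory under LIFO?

Ending inventory = $5,168

Oct 5, 256 sold [LIFO — newest first]: 256 @ $15 = $3,840
Oct 8, 177 sold [LIFO — newest first]: 177 @ $16 = $2,832
Total COGS = $3,840 + $2,832 = $6,672
Ending inventory: 59 @ $11 + 73 @ $15 + 214 @ $16 = $5,168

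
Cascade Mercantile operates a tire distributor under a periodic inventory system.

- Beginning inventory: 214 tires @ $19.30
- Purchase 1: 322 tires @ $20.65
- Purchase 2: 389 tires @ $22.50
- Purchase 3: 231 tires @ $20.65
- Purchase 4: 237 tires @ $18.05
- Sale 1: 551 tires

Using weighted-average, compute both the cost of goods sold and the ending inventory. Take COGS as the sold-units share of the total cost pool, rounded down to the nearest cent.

Sale 1, sell 551: 551/1393 × $28,580.00 → $11,304.79
Ending inventory (cost pool remaining) = $17,275.21
Check: goods available $28,580.00 = COGS $11,304.79 + ending $17,275.21

COGS = $11,304.79; ending inventory = $17,275.21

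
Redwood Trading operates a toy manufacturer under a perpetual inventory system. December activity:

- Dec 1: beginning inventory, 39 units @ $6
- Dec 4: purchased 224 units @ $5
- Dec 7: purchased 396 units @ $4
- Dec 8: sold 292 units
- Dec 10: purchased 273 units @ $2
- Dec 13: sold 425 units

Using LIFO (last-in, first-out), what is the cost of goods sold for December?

COGS = $2,370

Dec 8, 292 sold [LIFO — newest first]: 292 @ $4 = $1,168
Dec 13, 425 sold [LIFO — newest first]: 273 @ $2 + 104 @ $4 + 48 @ $5 = $1,202
Total COGS = $1,168 + $1,202 = $2,370
Ending inventory: 39 @ $6 + 176 @ $5 = $1,114
Check: goods available $3,484 = COGS $2,370 + ending $1,114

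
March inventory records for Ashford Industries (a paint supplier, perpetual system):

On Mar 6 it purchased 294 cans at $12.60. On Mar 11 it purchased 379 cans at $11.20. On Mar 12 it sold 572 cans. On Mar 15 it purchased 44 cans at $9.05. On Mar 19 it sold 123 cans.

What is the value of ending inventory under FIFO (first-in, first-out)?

Ending inventory = $199.10

Mar 12, 572 sold [FIFO — oldest first]: 294 @ $12.60 + 278 @ $11.20 = $6,818.00
Mar 19, 123 sold [FIFO — oldest first]: 101 @ $11.20 + 22 @ $9.05 = $1,330.30
Total COGS = $6,818.00 + $1,330.30 = $8,148.30
Ending inventory: 22 @ $9.05 = $199.10
Check: goods available $8,347.40 = COGS $8,148.30 + ending $199.10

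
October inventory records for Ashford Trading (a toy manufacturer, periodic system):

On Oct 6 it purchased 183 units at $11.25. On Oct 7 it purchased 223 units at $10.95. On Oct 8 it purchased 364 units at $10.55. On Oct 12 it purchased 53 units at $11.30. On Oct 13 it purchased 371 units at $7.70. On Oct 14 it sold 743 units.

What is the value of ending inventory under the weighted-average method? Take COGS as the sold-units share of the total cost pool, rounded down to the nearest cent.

Oct 14, sell 743: 743/1194 × $11,796.40 → $7,340.64
Ending inventory (cost pool remaining) = $4,455.76
Check: goods available $11,796.40 = COGS $7,340.64 + ending $4,455.76

Ending inventory = $4,455.76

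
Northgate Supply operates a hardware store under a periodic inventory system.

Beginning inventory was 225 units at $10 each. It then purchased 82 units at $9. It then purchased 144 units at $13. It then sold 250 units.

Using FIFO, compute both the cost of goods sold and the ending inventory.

Sale 1 (250) [FIFO — oldest first]: 225 @ $10 + 25 @ $9 = $2,475
Ending inventory: 57 @ $9 + 144 @ $13 = $2,385

COGS = $2,475; ending inventory = $2,385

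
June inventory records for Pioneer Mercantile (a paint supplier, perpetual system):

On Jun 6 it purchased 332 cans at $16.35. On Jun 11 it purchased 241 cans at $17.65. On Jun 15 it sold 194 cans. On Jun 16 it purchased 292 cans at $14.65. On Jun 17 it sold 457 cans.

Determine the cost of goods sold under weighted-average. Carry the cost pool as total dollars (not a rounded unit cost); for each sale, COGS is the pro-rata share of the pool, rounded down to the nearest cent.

After Jun 6: 332 on hand, pool $5,428.20 (≈ $16.3500 each)
After Jun 11: 573 on hand, pool $9,681.85 (≈ $16.8968 each)
Jun 15, sell 194: 194/573 × $9,681.85 → $3,277.97
After Jun 16: 671 on hand, pool $10,681.68 (≈ $15.9190 each)
Jun 17, sell 457: 457/671 × $10,681.68 → $7,275.00
Total COGS = $3,277.97 + $7,275.00 = $10,552.97
Ending inventory (cost pool remaining) = $3,406.68

COGS = $10,552.97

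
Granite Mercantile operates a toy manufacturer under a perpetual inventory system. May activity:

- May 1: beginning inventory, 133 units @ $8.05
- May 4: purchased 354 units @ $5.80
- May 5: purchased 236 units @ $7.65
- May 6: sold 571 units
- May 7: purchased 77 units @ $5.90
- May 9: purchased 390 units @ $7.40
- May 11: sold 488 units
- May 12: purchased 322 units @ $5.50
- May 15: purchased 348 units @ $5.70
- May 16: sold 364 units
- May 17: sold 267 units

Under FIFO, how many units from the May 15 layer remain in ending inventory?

170

May 6, 571 sold [FIFO — oldest first]: 133 @ $8.05 + 354 @ $5.80 + 84 @ $7.65 = $3,766.45
May 11, 488 sold [FIFO — oldest first]: 152 @ $7.65 + 77 @ $5.90 + 259 @ $7.40 = $3,533.70
May 16, 364 sold [FIFO — oldest first]: 131 @ $7.40 + 233 @ $5.50 = $2,250.90
May 17, 267 sold [FIFO — oldest first]: 89 @ $5.50 + 178 @ $5.70 = $1,504.10
Total COGS = $3,766.45 + $3,533.70 + $2,250.90 + $1,504.10 = $11,055.15
Ending inventory: 170 @ $5.70 = $969.00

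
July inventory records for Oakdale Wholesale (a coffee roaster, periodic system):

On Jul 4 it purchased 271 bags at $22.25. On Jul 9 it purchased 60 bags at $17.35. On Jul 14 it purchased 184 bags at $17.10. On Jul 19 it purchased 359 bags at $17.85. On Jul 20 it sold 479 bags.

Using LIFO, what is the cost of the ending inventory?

Jul 20, 479 sold [LIFO — newest first]: 359 @ $17.85 + 120 @ $17.10 = $8,460.15
Ending inventory: 271 @ $22.25 + 60 @ $17.35 + 64 @ $17.10 = $8,165.15

Ending inventory = $8,165.15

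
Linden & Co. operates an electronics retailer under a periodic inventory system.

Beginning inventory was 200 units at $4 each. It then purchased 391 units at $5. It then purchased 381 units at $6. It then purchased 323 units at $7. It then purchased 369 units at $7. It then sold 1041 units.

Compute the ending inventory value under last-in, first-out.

Sale 1 (1041) [LIFO — newest first]: 369 @ $7 + 323 @ $7 + 349 @ $6 = $6,938
Ending inventory: 200 @ $4 + 391 @ $5 + 32 @ $6 = $2,947

Ending inventory = $2,947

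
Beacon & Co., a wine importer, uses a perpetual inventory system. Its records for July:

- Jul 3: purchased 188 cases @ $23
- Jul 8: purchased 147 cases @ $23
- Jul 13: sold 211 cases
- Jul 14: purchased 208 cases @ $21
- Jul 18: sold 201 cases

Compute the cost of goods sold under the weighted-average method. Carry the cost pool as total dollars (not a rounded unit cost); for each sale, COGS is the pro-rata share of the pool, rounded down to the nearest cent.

After Jul 3: 188 on hand, pool $4,324.00 (≈ $23.0000 each)
After Jul 8: 335 on hand, pool $7,705.00 (≈ $23.0000 each)
Jul 13, sell 211: 211/335 × $7,705.00 → $4,853.00
After Jul 14: 332 on hand, pool $7,220.00 (≈ $21.7470 each)
Jul 18, sell 201: 201/332 × $7,220.00 → $4,371.14
Total COGS = $4,853.00 + $4,371.14 = $9,224.14
Ending inventory (cost pool remaining) = $2,848.86
Check: goods available $12,073.00 = COGS $9,224.14 + ending $2,848.86

COGS = $9,224.14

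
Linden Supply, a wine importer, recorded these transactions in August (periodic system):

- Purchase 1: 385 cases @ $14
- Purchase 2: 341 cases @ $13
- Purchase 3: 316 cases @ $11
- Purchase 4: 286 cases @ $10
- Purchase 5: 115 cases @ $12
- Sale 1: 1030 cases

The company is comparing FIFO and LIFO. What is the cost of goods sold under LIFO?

COGS = $11,785

FIFO COGS: 385 @ $14 + 341 @ $13 + 304 @ $11 = $13,167
LIFO COGS: 115 @ $12 + 286 @ $10 + 316 @ $11 + 313 @ $13 = $11,785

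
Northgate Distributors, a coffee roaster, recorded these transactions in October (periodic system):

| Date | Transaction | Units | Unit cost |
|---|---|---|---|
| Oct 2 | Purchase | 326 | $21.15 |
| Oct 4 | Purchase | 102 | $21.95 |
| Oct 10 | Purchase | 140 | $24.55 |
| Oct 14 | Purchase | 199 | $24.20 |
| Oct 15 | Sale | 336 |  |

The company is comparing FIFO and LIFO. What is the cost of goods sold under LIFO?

FIFO COGS: 326 @ $21.15 + 10 @ $21.95 = $7,114.40
LIFO COGS: 199 @ $24.20 + 137 @ $24.55 = $8,179.15

COGS = $8,179.15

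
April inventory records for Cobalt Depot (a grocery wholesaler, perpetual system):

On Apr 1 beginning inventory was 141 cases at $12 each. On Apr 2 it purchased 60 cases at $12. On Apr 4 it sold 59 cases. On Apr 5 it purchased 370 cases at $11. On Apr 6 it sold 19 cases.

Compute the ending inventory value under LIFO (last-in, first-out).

Ending inventory = $5,565

Apr 4, 59 sold [LIFO — newest first]: 59 @ $12 = $708
Apr 6, 19 sold [LIFO — newest first]: 19 @ $11 = $209
Total COGS = $708 + $209 = $917
Ending inventory: 141 @ $12 + 1 @ $12 + 351 @ $11 = $5,565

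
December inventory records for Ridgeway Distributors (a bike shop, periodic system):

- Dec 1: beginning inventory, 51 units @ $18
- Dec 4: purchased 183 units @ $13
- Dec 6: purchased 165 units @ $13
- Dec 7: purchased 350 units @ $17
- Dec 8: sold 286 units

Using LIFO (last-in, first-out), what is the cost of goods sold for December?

COGS = $4,862

Dec 8, 286 sold [LIFO — newest first]: 286 @ $17 = $4,862
Ending inventory: 51 @ $18 + 183 @ $13 + 165 @ $13 + 64 @ $17 = $6,530
Check: goods available $11,392 = COGS $4,862 + ending $6,530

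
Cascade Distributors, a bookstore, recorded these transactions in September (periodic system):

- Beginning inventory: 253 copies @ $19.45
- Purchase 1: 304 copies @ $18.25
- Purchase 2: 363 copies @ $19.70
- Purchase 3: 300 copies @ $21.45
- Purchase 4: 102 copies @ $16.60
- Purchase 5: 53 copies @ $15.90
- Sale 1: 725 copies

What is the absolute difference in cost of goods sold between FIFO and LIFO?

FIFO COGS: 253 @ $19.45 + 304 @ $18.25 + 168 @ $19.70 = $13,778.45
LIFO COGS: 53 @ $15.90 + 102 @ $16.60 + 300 @ $21.45 + 270 @ $19.70 = $14,289.90
Difference = |$13,778.45 − $14,289.90| = $511.45

$511.45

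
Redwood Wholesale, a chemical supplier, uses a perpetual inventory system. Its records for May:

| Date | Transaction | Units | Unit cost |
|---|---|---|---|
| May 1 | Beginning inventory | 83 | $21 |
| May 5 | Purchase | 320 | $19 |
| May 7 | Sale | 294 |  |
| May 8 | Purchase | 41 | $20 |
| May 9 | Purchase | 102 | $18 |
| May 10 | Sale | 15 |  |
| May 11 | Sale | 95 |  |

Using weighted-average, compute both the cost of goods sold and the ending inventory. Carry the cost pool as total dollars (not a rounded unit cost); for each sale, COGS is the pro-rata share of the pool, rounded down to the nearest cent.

COGS = $7,790.07; ending inventory = $2,688.93

After May 1: 83 on hand, pool $1,743.00 (≈ $21.0000 each)
After May 5: 403 on hand, pool $7,823.00 (≈ $19.4119 each)
May 7, sell 294: 294/403 × $7,823.00 → $5,707.10
After May 8: 150 on hand, pool $2,935.90 (≈ $19.5727 each)
After May 9: 252 on hand, pool $4,771.90 (≈ $18.9361 each)
May 10, sell 15: 15/252 × $4,771.90 → $284.04
May 11, sell 95: 95/237 × $4,487.86 → $1,798.93
Total COGS = $5,707.10 + $284.04 + $1,798.93 = $7,790.07
Ending inventory (cost pool remaining) = $2,688.93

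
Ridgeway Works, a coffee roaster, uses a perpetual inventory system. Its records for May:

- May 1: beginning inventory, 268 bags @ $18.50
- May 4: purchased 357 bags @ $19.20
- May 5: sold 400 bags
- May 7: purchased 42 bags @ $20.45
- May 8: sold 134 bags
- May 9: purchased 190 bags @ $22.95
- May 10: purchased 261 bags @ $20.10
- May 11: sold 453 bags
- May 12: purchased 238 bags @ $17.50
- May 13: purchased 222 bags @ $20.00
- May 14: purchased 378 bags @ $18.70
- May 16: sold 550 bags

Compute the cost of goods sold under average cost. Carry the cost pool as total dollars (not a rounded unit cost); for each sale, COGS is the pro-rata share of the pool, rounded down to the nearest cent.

After May 1: 268 on hand, pool $4,958.00 (≈ $18.5000 each)
After May 4: 625 on hand, pool $11,812.40 (≈ $18.8998 each)
May 5, sell 400: 400/625 × $11,812.40 → $7,559.93
After May 7: 267 on hand, pool $5,111.37 (≈ $19.1437 each)
May 8, sell 134: 134/267 × $5,111.37 → $2,565.25
After May 9: 323 on hand, pool $6,906.62 (≈ $21.3827 each)
After May 10: 584 on hand, pool $12,152.72 (≈ $20.8095 each)
May 11, sell 453: 453/584 × $12,152.72 → $9,426.68
After May 12: 369 on hand, pool $6,891.04 (≈ $18.6749 each)
After May 13: 591 on hand, pool $11,331.04 (≈ $19.1727 each)
After May 14: 969 on hand, pool $18,399.64 (≈ $18.9883 each)
May 16, sell 550: 550/969 × $18,399.64 → $10,443.55
Total COGS = $7,559.93 + $2,565.25 + $9,426.68 + $10,443.55 = $29,995.41
Ending inventory (cost pool remaining) = $7,956.09
Check: goods available $37,951.50 = COGS $29,995.41 + ending $7,956.09

COGS = $29,995.41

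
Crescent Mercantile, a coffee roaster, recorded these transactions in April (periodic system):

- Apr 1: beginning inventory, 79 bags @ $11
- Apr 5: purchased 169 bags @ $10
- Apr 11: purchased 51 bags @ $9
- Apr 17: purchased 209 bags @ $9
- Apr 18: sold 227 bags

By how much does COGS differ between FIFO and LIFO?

FIFO COGS: 79 @ $11 + 148 @ $10 = $2,349
LIFO COGS: 209 @ $9 + 18 @ $9 = $2,043
Difference = |$2,349 − $2,043| = $306

$306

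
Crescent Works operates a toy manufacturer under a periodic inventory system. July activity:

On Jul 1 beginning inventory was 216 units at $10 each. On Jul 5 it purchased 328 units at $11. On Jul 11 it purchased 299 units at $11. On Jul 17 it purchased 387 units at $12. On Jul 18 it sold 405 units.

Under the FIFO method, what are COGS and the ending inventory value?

COGS = $4,239; ending inventory = $9,462

Jul 18, 405 sold [FIFO — oldest first]: 216 @ $10 + 189 @ $11 = $4,239
Ending inventory: 139 @ $11 + 299 @ $11 + 387 @ $12 = $9,462
Check: goods available $13,701 = COGS $4,239 + ending $9,462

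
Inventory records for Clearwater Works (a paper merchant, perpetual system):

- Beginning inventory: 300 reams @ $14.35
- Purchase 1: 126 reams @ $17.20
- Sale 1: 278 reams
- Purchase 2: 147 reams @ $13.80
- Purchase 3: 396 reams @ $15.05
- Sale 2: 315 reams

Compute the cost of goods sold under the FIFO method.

Sale 1 (278) [FIFO — oldest first]: 278 @ $14.35 = $3,989.30
Sale 2 (315) [FIFO — oldest first]: 22 @ $14.35 + 126 @ $17.20 + 147 @ $13.80 + 20 @ $15.05 = $4,812.50
Total COGS = $3,989.30 + $4,812.50 = $8,801.80
Ending inventory: 376 @ $15.05 = $5,658.80
Check: goods available $14,460.60 = COGS $8,801.80 + ending $5,658.80

COGS = $8,801.80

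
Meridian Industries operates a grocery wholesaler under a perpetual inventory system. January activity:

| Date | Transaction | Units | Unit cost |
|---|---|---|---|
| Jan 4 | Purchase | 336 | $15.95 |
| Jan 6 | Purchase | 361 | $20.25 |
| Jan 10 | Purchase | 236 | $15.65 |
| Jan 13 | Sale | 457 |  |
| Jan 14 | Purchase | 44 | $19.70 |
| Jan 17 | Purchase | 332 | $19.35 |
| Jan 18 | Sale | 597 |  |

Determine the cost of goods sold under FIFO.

COGS = $18,719.60

Jan 13, 457 sold [FIFO — oldest first]: 336 @ $15.95 + 121 @ $20.25 = $7,809.45
Jan 18, 597 sold [FIFO — oldest first]: 240 @ $20.25 + 236 @ $15.65 + 44 @ $19.70 + 77 @ $19.35 = $10,910.15
Total COGS = $7,809.45 + $10,910.15 = $18,719.60
Ending inventory: 255 @ $19.35 = $4,934.25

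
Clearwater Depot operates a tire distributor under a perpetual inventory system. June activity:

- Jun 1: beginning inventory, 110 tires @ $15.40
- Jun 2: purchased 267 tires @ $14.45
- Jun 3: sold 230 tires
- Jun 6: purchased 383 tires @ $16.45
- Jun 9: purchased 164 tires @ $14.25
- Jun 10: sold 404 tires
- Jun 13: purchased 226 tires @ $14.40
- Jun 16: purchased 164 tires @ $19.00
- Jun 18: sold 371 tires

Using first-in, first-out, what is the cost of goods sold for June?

Jun 3, 230 sold [FIFO — oldest first]: 110 @ $15.40 + 120 @ $14.45 = $3,428.00
Jun 10, 404 sold [FIFO — oldest first]: 147 @ $14.45 + 257 @ $16.45 = $6,351.80
Jun 18, 371 sold [FIFO — oldest first]: 126 @ $16.45 + 164 @ $14.25 + 81 @ $14.40 = $5,576.10
Total COGS = $3,428.00 + $6,351.80 + $5,576.10 = $15,355.90
Ending inventory: 145 @ $14.40 + 164 @ $19.00 = $5,204.00
Check: goods available $20,559.90 = COGS $15,355.90 + ending $5,204.00

COGS = $15,355.90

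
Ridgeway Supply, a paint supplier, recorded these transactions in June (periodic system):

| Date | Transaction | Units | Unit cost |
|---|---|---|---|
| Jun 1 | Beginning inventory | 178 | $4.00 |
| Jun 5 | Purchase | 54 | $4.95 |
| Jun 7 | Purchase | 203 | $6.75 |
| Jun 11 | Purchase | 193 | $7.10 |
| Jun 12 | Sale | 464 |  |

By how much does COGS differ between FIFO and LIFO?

$508.40

FIFO COGS: 178 @ $4.00 + 54 @ $4.95 + 203 @ $6.75 + 29 @ $7.10 = $2,555.45
LIFO COGS: 193 @ $7.10 + 203 @ $6.75 + 54 @ $4.95 + 14 @ $4.00 = $3,063.85
Difference = |$2,555.45 − $3,063.85| = $508.40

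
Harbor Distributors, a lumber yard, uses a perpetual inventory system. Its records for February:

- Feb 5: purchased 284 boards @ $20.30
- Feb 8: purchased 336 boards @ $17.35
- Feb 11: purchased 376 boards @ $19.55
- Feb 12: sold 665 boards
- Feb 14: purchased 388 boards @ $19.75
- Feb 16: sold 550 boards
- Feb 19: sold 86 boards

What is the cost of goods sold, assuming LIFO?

Feb 12, 665 sold [LIFO — newest first]: 376 @ $19.55 + 289 @ $17.35 = $12,364.95
Feb 16, 550 sold [LIFO — newest first]: 388 @ $19.75 + 47 @ $17.35 + 115 @ $20.30 = $10,812.95
Feb 19, 86 sold [LIFO — newest first]: 86 @ $20.30 = $1,745.80
Total COGS = $12,364.95 + $10,812.95 + $1,745.80 = $24,923.70
Ending inventory: 83 @ $20.30 = $1,684.90

COGS = $24,923.70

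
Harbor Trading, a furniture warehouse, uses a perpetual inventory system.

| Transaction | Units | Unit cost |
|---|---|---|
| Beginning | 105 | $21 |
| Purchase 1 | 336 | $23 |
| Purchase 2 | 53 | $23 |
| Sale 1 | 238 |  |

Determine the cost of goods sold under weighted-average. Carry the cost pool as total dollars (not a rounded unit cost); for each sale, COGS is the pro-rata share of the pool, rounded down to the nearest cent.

After Beginning: 105 on hand, pool $2,205.00 (≈ $21.0000 each)
After Purchase 1: 441 on hand, pool $9,933.00 (≈ $22.5238 each)
After Purchase 2: 494 on hand, pool $11,152.00 (≈ $22.5749 each)
Sale 1, sell 238: 238/494 × $11,152.00 → $5,372.82
Ending inventory (cost pool remaining) = $5,779.18

COGS = $5,372.82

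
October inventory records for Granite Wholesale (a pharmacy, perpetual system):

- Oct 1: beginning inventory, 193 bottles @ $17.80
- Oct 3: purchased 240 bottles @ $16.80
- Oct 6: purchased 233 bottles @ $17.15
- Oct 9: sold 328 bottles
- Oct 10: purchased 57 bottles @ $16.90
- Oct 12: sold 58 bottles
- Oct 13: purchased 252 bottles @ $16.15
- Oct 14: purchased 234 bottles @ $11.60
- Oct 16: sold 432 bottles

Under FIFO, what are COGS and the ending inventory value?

COGS = $13,960.90; ending inventory = $5,249.95

Oct 9, 328 sold [FIFO — oldest first]: 193 @ $17.80 + 135 @ $16.80 = $5,703.40
Oct 12, 58 sold [FIFO — oldest first]: 58 @ $16.80 = $974.40
Oct 16, 432 sold [FIFO — oldest first]: 47 @ $16.80 + 233 @ $17.15 + 57 @ $16.90 + 95 @ $16.15 = $7,283.10
Total COGS = $5,703.40 + $974.40 + $7,283.10 = $13,960.90
Ending inventory: 157 @ $16.15 + 234 @ $11.60 = $5,249.95
Check: goods available $19,210.85 = COGS $13,960.90 + ending $5,249.95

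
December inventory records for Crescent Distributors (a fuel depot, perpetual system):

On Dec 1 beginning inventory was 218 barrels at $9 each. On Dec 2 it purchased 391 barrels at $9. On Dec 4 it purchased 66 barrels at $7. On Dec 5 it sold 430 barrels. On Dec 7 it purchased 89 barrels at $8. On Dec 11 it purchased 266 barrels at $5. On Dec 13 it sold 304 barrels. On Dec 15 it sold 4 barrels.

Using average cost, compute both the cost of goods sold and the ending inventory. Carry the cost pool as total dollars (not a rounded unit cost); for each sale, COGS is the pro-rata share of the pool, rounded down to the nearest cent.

After Dec 1: 218 on hand, pool $1,962.00 (≈ $9.0000 each)
After Dec 2: 609 on hand, pool $5,481.00 (≈ $9.0000 each)
After Dec 4: 675 on hand, pool $5,943.00 (≈ $8.8044 each)
Dec 5, sell 430: 430/675 × $5,943.00 → $3,785.91
After Dec 7: 334 on hand, pool $2,869.09 (≈ $8.5901 each)
After Dec 11: 600 on hand, pool $4,199.09 (≈ $6.9985 each)
Dec 13, sell 304: 304/600 × $4,199.09 → $2,127.53
Dec 15, sell 4: 4/296 × $2,071.56 → $27.99
Total COGS = $3,785.91 + $2,127.53 + $27.99 = $5,941.43
Ending inventory (cost pool remaining) = $2,043.57

COGS = $5,941.43; ending inventory = $2,043.57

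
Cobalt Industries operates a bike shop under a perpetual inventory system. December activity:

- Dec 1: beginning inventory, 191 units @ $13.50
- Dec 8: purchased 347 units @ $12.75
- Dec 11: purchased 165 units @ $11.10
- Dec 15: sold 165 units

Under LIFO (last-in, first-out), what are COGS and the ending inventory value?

COGS = $1,831.50; ending inventory = $7,002.75

Dec 15, 165 sold [LIFO — newest first]: 165 @ $11.10 = $1,831.50
Ending inventory: 191 @ $13.50 + 347 @ $12.75 = $7,002.75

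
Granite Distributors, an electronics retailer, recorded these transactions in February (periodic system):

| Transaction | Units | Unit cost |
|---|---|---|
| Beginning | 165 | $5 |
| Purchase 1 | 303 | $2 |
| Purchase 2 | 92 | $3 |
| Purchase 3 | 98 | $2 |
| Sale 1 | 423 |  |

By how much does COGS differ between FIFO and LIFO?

FIFO COGS: 165 @ $5 + 258 @ $2 = $1,341
LIFO COGS: 98 @ $2 + 92 @ $3 + 233 @ $2 = $938
Difference = |$1,341 − $938| = $403

$403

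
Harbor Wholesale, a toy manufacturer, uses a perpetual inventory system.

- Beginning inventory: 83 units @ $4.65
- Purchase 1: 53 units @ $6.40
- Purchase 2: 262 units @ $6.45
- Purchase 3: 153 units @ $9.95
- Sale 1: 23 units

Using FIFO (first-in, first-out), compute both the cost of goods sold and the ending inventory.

Sale 1 (23) [FIFO — oldest first]: 23 @ $4.65 = $106.95
Ending inventory: 60 @ $4.65 + 53 @ $6.40 + 262 @ $6.45 + 153 @ $9.95 = $3,830.45
Check: goods available $3,937.40 = COGS $106.95 + ending $3,830.45

COGS = $106.95; ending inventory = $3,830.45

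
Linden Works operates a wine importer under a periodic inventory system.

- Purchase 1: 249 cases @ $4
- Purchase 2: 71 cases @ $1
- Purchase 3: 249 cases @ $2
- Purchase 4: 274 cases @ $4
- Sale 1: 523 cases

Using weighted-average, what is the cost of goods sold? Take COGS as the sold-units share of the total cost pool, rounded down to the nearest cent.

Sale 1, sell 523: 523/843 × $2,661.00 → $1,650.89
Ending inventory (cost pool remaining) = $1,010.11
Check: goods available $2,661.00 = COGS $1,650.89 + ending $1,010.11

COGS = $1,650.89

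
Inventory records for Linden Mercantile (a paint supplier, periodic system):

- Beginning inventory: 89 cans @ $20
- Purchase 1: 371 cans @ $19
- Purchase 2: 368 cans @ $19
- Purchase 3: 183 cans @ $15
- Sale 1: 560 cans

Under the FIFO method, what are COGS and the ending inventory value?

Sale 1 (560) [FIFO — oldest first]: 89 @ $20 + 371 @ $19 + 100 @ $19 = $10,729
Ending inventory: 268 @ $19 + 183 @ $15 = $7,837

COGS = $10,729; ending inventory = $7,837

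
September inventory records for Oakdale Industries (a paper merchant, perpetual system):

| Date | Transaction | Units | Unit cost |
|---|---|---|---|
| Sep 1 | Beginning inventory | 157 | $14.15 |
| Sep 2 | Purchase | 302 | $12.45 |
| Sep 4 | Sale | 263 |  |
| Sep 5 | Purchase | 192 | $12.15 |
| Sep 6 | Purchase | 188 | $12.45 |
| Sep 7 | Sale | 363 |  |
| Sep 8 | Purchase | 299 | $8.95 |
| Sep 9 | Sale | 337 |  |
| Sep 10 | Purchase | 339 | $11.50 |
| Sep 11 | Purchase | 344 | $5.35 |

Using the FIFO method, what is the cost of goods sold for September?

Sep 4, 263 sold [FIFO — oldest first]: 157 @ $14.15 + 106 @ $12.45 = $3,541.25
Sep 7, 363 sold [FIFO — oldest first]: 196 @ $12.45 + 167 @ $12.15 = $4,469.25
Sep 9, 337 sold [FIFO — oldest first]: 25 @ $12.15 + 188 @ $12.45 + 124 @ $8.95 = $3,754.15
Total COGS = $3,541.25 + $4,469.25 + $3,754.15 = $11,764.65
Ending inventory: 175 @ $8.95 + 339 @ $11.50 + 344 @ $5.35 = $7,305.15
Check: goods available $19,069.80 = COGS $11,764.65 + ending $7,305.15

COGS = $11,764.65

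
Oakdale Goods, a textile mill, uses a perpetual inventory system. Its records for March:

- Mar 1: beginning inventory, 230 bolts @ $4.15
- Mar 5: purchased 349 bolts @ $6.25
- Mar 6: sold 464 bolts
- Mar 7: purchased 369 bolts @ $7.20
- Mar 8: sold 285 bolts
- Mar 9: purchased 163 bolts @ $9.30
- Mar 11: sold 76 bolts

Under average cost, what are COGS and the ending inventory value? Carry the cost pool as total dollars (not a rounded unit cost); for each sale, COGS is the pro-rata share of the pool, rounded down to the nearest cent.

COGS = $5,045.46; ending inventory = $2,262.99

After Mar 1: 230 on hand, pool $954.50 (≈ $4.1500 each)
After Mar 5: 579 on hand, pool $3,135.75 (≈ $5.4158 each)
Mar 6, sell 464: 464/579 × $3,135.75 → $2,512.93
After Mar 7: 484 on hand, pool $3,279.62 (≈ $6.7761 each)
Mar 8, sell 285: 285/484 × $3,279.62 → $1,931.18
After Mar 9: 362 on hand, pool $2,864.34 (≈ $7.9125 each)
Mar 11, sell 76: 76/362 × $2,864.34 → $601.35
Total COGS = $2,512.93 + $1,931.18 + $601.35 = $5,045.46
Ending inventory (cost pool remaining) = $2,262.99
Check: goods available $7,308.45 = COGS $5,045.46 + ending $2,262.99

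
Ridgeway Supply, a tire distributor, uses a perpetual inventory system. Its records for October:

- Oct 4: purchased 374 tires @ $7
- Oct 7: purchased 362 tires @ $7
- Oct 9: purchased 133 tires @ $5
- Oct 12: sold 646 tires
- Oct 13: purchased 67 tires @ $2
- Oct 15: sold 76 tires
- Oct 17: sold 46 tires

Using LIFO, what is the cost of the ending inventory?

Ending inventory = $1,176

Oct 12, 646 sold [LIFO — newest first]: 133 @ $5 + 362 @ $7 + 151 @ $7 = $4,256
Oct 15, 76 sold [LIFO — newest first]: 67 @ $2 + 9 @ $7 = $197
Oct 17, 46 sold [LIFO — newest first]: 46 @ $7 = $322
Total COGS = $4,256 + $197 + $322 = $4,775
Ending inventory: 168 @ $7 = $1,176
Check: goods available $5,951 = COGS $4,775 + ending $1,176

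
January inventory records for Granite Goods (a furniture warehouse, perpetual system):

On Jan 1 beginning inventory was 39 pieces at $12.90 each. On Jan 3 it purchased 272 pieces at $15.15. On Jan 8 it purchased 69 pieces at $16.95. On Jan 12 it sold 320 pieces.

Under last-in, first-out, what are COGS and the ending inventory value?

Jan 12, 320 sold [LIFO — newest first]: 69 @ $16.95 + 251 @ $15.15 = $4,972.20
Ending inventory: 39 @ $12.90 + 21 @ $15.15 = $821.25

COGS = $4,972.20; ending inventory = $821.25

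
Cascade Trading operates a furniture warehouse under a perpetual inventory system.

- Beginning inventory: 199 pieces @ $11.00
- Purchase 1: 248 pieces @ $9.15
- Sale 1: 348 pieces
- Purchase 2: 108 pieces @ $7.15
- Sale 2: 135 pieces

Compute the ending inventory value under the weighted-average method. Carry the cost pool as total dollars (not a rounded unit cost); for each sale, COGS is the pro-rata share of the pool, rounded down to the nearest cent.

Ending inventory = $612.04

After Beginning: 199 on hand, pool $2,189.00 (≈ $11.0000 each)
After Purchase 1: 447 on hand, pool $4,458.20 (≈ $9.9736 each)
Sale 1, sell 348: 348/447 × $4,458.20 → $3,470.81
After Purchase 2: 207 on hand, pool $1,759.59 (≈ $8.5004 each)
Sale 2, sell 135: 135/207 × $1,759.59 → $1,147.55
Total COGS = $3,470.81 + $1,147.55 = $4,618.36
Ending inventory (cost pool remaining) = $612.04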